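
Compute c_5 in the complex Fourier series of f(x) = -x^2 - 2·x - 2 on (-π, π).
Compute the real Fourier coefficients first: a_5 = 4/25, b_5 = -4/5.
Then c_5 = (a_5 − i·b_5)/2 = 2/25 + 2·i/5.

Final answer: 2/25 + 2·i/5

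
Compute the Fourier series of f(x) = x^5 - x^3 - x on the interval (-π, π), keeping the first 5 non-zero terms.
(-42·π^2 + 2·π^4 + 250)·sin(x) + (-π^4 - 8 + 6·π^2)·sin(2·x) + (-58·π^2/27 + 62/81 + 2·π^4/3)·sin(3·x) + (-π^4/2 + 5/64 + 9·π^2/8)·sin(4·x) + (-18·π^2/25 - 142/625 + 2·π^4/5)·sin(5·x)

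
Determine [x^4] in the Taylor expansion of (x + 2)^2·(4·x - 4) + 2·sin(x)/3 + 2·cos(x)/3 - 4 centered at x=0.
Expand to order 4: (x + 2)^2·(4·x - 4) + 2·sin(x)/3 + 2·cos(x)/3 - 4 = x^4/36 + 35·x^3/9 + 35·x^2/3 + 2·x/3 - 58/3 + O(x^5).
The coefficient of x^4 is 1/36.

Final answer: 1/36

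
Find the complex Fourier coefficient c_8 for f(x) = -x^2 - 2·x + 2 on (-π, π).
Compute the real Fourier coefficients first: a_8 = -1/16, b_8 = 1/2.
Then c_8 = (a_8 − i·b_8)/2 = -1/32 - i/4.

Final answer: -1/32 - i/4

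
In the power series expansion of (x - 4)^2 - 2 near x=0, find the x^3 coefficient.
Expand to order 3: (x - 4)^2 - 2 = x^2 - 8·x + 14 + O(x^4).
The coefficient of x^3 is 0.

Final answer: 0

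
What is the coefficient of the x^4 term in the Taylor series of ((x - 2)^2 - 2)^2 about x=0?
Expand to order 4: ((x - 2)^2 - 2)^2 = x^4 - 8·x^3 + 20·x^2 - 16·x + 4 + O(x^5).
The coefficient of x^4 is 1.

Final answer: 1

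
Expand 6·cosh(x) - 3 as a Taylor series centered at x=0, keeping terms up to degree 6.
x^6/120 + x^4/4 + 3·x^2 + 3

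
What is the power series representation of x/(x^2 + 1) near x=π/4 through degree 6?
4·π/(π^2 + 16) + (256 - 16·π^2)·(x - π/4)/(π^4 + 256 + 32·π^2) + (-3072·π + 64·π^3)·(x - π/4)^2/(π^6 + 4096 + 48·π^4 + 768·π^2) + (-65536 - 256·π^4 + 24576·π^2)·(x - π/4)^3/(π^8 + 64·π^6 + 65536 + 1536·π^4 + 16384·π^2) + (-163840·π^3 + 1024·π^5 + 1310720·π)·(x - π/4)^4/(π^10 + 80·π^8 + 1048576 + 2560·π^6 + 327680·π^2 + 40960·π^4) + (-15728640·π^2 - 4096·π^6 + 16777216 + 983040·π^4)·(x - π/4)^5/(π^12 + 96·π^10 + 16777216 + 3840·π^8 + 6291456·π^2 + 81920·π^6 + 983040·π^4) + (-5505024·π^5 - 469762048·π + 16384·π^7 + 146800640·π^3)·(x - π/4)^6/(π^14 + 112·π^12 + 268435456 + 5376·π^10 + 117440512·π^2 + 143360·π^8 + 22020096·π^4 + 2293760·π^6)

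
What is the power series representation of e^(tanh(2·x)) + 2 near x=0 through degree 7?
440·x^7/63 + 388·x^6/45 - 4·x^5/5 - 14·x^4/3 - 4·x^3/3 + 2·x^2 + 2·x + 3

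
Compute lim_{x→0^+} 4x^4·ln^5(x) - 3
The product is a 0·∞ indeterminate form at x → 0⁺.
Rewrite the product as 4·ln^5(x) / x^(-4) and apply L'Hôpital, or use the standard hierarchy x^(-4) ≫ |ln x|^5 as x → 0⁺.
The indeterminate product → 0, so the limit = -3.

Final answer: -3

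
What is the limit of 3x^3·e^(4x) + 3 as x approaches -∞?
The product is a 0·∞ indeterminate form at x → -∞.
Rewrite the product as 3x^3 / e^(-4x) (an ∞/∞ form) and apply L'Hôpital, or use the standard hierarchy e^(4|x|) ≫ |x^3| as x → -∞.
The indeterminate product → 0, so the limit = 3.

Final answer: 3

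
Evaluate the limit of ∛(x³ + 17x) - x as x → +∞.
This is an ∞ − ∞ indeterminate form.
Multiply by (A² + AB + B²)/(A² + AB + B²) where A = ∛(x³+17x), B = x to use A³ − B³ = (A−B)(A²+AB+B²); the x³ terms cancel, leaving (17x)/(A²+AB+B²) with denominator ~ 3x², so the limit is 0.
Limit = 0.

Final answer: 0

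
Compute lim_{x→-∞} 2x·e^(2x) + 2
The product is a 0·∞ indeterminate form at x → -∞.
Rewrite the product as 2x / e^(-2x) (an ∞/∞ form) and apply L'Hôpital, or use the standard hierarchy e^(2|x|) ≫ |x| as x → -∞.
The indeterminate product → 0, so the limit = 2.

Final answer: 2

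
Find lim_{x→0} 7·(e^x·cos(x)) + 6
Direct substitution at x = 0 gives 13.

Final answer: 13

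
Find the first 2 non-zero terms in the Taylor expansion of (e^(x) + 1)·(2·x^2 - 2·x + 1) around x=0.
2 - 3·x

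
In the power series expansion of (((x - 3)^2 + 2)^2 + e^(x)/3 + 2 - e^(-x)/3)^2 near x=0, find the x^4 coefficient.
181786/27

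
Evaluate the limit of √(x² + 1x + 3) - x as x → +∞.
This is an ∞ − ∞ indeterminate form.
Multiply and divide by the conjugate √(x²+1x + 3) + x; the x² terms cancel, leaving (1x + 3)/(√(x²+1x + 3)+x) → 1/2.
Limit = 1/2.

Final answer: 1/2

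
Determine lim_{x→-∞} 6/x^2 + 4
Evaluate the dominant behaviour as x → -∞; each term tends to a finite value or vanishes.
Limit = 4.

Final answer: 4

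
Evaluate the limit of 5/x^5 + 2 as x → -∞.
Evaluate the dominant behaviour as x → -∞; each term tends to a finite value or vanishes.
Limit = 2.

Final answer: 2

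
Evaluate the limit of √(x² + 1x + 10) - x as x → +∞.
This is an ∞ − ∞ indeterminate form.
Multiply and divide by the conjugate √(x²+1x + 10) + x; the x² terms cancel, leaving (1x + 10)/(√(x²+1x + 10)+x) → 1/2.
Limit = 1/2.

Final answer: 1/2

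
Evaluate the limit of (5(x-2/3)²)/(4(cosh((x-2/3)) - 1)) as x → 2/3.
Both numerator and denominator → 0 as x → 2/3; this is a 0/0 indeterminate form.
Expand each to leading order near x = 2/3: numerator ~ 5·(x - 2/3)^2, denominator ~ 2·(x - 2/3)^2.
The limit of the ratio is 5/2.

Final answer: 5/2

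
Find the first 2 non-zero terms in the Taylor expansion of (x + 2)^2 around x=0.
4·x + 4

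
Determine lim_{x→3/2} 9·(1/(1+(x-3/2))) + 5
Direct substitution at x = 3/2 gives 14.

Final answer: 14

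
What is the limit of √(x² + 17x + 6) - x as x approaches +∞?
This is an ∞ − ∞ indeterminate form.
Multiply and divide by the conjugate √(x²+17x + 6) + x; the x² terms cancel, leaving (17x + 6)/(√(x²+17x + 6)+x) → 17/2.
Limit = 17/2.

Final answer: 17/2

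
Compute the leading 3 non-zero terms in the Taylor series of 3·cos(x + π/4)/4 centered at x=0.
-3·√(2)·x^2/16 - 3·√(2)·x/8 + 3·√(2)/8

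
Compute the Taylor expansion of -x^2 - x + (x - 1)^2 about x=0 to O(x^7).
1 - 3·x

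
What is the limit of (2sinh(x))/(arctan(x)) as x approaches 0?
Both numerator and denominator → 0 as x → 0; this is a 0/0 indeterminate form.
Expand each to leading order near x = 0: numerator ~ 2·x, denominator ~ x.
The limit of the ratio is 2.

Final answer: 2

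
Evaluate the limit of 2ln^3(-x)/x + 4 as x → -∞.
The quotient is an ∞/∞ indeterminate form as x → -∞.
Compare growth rates of the dominant terms (exponentials ≫ polynomials ≫ logarithms), or apply L'Hôpital's rule; the quotient → 0.
Adding the constant: 0 + 4 = 4. Limit = 4.

Final answer: 4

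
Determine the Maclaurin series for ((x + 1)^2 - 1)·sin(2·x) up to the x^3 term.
2·x^3 + 4·x^2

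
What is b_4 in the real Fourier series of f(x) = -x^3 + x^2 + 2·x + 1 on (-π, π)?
b_4 = (1/π) ∫_{-π}^{π} f(x)·sin(4x) dx.
Evaluate the integral (use parity and integration by parts as needed): b_4 = -19/16 + π^2/2.

Final answer: -19/16 + π^2/2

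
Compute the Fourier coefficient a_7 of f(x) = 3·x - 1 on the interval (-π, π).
a_7 = (1/π) ∫_{-π}^{π} f(x)·cos(7x) dx.
Evaluate the integral (use parity and integration by parts as needed): a_7 = 0.

Final answer: 0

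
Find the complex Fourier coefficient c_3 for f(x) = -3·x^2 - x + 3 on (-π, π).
Compute the real Fourier coefficients first: a_3 = 4/3, b_3 = -2/3.
Then c_3 = (a_3 − i·b_3)/2 = 2/3 + i/3.

Final answer: 2/3 + i/3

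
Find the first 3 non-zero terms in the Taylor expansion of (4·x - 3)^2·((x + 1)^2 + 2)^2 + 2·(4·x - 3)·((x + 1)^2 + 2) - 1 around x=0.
-44·x^2 - 96·x + 62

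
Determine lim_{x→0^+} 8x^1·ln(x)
This is a 0·∞ indeterminate form at x → 0⁺.
Rewrite the product as 8·ln(x) / x^(-1) and apply L'Hôpital, or use the standard hierarchy x^(-1) ≫ |ln x| as x → 0⁺.
The indeterminate product → 0, so the limit = 0.

Final answer: 0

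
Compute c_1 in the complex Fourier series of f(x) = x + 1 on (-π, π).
Compute the real Fourier coefficients first: a_1 = 0, b_1 = 2.
Then c_1 = (a_1 − i·b_1)/2 = -i.

Final answer: -i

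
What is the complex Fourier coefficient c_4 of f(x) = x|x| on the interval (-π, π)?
Compute the real Fourier coefficients first: a_4 = 0, b_4 = -π/2.
Then c_4 = (a_4 − i·b_4)/2 = i·π/4.

Final answer: i·π/4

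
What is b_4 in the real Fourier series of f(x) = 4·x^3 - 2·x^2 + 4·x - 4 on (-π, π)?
b_4 = (1/π) ∫_{-π}^{π} f(x)·sin(4x) dx.
Evaluate the integral (use parity and integration by parts as needed): b_4 = -2·π^2 - 5/4.

Final answer: -2·π^2 - 5/4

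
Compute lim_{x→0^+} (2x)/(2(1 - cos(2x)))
Both numerator and denominator → 0 as x → 0^+; this is a 0/0 indeterminate form.
Expand each to leading order near x = 0: numerator ~ 2·x, denominator ~ 4·x^2.
The limit of the ratio is ∞.

Final answer: ∞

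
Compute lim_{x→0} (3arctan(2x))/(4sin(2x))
Both numerator and denominator → 0 as x → 0; this is a 0/0 indeterminate form.
Expand each to leading order near x = 0: numerator ~ 6·x, denominator ~ 8·x.
The limit of the ratio is 3/4.

Final answer: 3/4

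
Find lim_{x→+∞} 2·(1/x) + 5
Evaluate the dominant behaviour as x → +∞; each term tends to a finite value or vanishes.
Limit = 5.

Final answer: 5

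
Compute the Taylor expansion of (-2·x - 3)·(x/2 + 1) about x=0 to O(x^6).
-x^2 - 7·x/2 - 3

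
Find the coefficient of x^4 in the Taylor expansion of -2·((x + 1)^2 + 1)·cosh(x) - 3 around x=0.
Expand to order 4: -2·((x + 1)^2 + 1)·cosh(x) - 3 = -7·x^4/6 - 2·x^3 - 4·x^2 - 4·x - 7 + O(x^5).
The coefficient of x^4 is -7/6.

Final answer: -7/6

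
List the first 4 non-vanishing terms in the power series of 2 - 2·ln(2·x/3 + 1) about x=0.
-16·x^3/81 + 4·x^2/9 - 4·x/3 + 2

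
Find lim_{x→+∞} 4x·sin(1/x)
As x → +∞: let u = 1/x → 0⁺; then 4·x·sin(1/x) = 4·1·sin(u)/u → 4·1·1 = 4.
Limit = 4.

Final answer: 4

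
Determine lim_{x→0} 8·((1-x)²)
Direct substitution at x = 0 gives 8.

Final answer: 8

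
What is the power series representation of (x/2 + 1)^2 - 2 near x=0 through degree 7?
x^2/4 + x - 1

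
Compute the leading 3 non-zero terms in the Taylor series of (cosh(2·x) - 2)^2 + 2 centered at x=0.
8·x^4/3 - 4·x^2 + 3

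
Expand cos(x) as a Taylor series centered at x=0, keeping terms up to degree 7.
-x^6/720 + x^4/24 - x^2/2 + 1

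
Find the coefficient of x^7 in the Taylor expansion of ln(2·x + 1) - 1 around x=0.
Expand to order 7: ln(2·x + 1) - 1 = 128·x^7/7 - 32·x^6/3 + 32·x^5/5 - 4·x^4 + 8·x^3/3 - 2·x^2 + 2·x - 1 + O(x^8).
The coefficient of x^7 is 128/7.

Final answer: 128/7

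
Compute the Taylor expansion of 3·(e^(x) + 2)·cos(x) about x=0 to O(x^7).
-x^6/120 - x^5/10 - x^4/4 - x^3 - 3·x^2 + 3·x + 9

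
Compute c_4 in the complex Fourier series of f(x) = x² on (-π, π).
Compute the real Fourier coefficients first: a_4 = 1/4, b_4 = 0.
Then c_4 = (a_4 − i·b_4)/2 = 1/8.

Final answer: 1/8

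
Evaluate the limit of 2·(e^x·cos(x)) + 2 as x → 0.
Direct substitution at x = 0 gives 4.

Final answer: 4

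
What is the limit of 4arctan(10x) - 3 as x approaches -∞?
Evaluate the dominant behaviour as x → -∞; each term tends to a finite value or vanishes.
Limit = -2·π - 3.

Final answer: -2·π - 3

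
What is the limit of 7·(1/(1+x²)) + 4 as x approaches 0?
Direct substitution at x = 0 gives 11.

Final answer: 11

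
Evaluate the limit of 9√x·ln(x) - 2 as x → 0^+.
The product is a 0·∞ indeterminate form at x → 0⁺.
Rewrite the product as 9·ln(x) / x^(-1/2) and apply L'Hôpital, or use the standard hierarchy x^(-1/2) ≫ |ln x| as x → 0⁺.
The indeterminate product → 0, so the limit = -2.

Final answer: -2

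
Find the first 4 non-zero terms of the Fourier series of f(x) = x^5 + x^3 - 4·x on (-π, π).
(-38·π^2 + 2·π^4 + 220)·sin(x) + (-π^4 - 2 + 4·π^2)·sin(2·x) + (-22·π^2/27 - 172/81 + 2·π^4/3)·sin(3·x) + (-π^4/2 + π^2/8 + 125/64)·sin(4·x)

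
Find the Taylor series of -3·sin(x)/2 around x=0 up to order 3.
x^3/4 - 3·x/2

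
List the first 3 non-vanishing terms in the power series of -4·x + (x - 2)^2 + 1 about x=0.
x^2 - 8·x + 5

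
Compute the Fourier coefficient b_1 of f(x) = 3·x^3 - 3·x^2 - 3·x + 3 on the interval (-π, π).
b_1 = (1/π) ∫_{-π}^{π} f(x)·sin(1x) dx.
Evaluate the integral (use parity and integration by parts as needed): b_1 = -42 + 6·π^2.

Final answer: -42 + 6·π^2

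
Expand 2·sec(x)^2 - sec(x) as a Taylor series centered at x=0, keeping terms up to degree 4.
9·x^4/8 + 3·x^2/2 + 1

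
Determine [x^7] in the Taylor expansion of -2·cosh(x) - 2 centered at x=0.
Expand to order 7: -2·cosh(x) - 2 = -x^6/360 - x^4/12 - x^2 - 4 + O(x^8).
The coefficient of x^7 is 0.

Final answer: 0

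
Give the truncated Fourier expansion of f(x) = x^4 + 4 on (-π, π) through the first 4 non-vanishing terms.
(48 - 8·π^2)·cos(x) + (-3 + 2·π^2)·cos(2·x) + (16/27 - 8·π^2/9)·cos(3·x) + 4 + π^4/5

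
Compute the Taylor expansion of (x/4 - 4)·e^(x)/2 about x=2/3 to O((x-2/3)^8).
-23·e^(2/3)/12 - 43·e^(2/3)·(x - 2/3)/24 - 5·e^(2/3)·(x - 2/3)^2/6 - 37·e^(2/3)·(x - 2/3)^3/144 - 17·e^(2/3)·(x - 2/3)^4/288 - 31·e^(2/3)·(x - 2/3)^5/2880 - 7·e^(2/3)·(x - 2/3)^6/4320 - 5·e^(2/3)·(x - 2/3)^7/24192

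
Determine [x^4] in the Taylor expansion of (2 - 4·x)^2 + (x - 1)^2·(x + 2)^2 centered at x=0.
Expand to order 4: (2 - 4·x)^2 + (x - 1)^2·(x + 2)^2 = x^4 + 2·x^3 + 13·x^2 - 20·x + 8 + O(x^5).
The coefficient of x^4 is 1.

Final answer: 1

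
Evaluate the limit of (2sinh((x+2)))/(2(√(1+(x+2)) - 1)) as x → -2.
Both numerator and denominator → 0 as x → -2; this is a 0/0 indeterminate form.
Expand each to leading order near x = -2: numerator ~ 2·(x + 2), denominator ~ (x + 2).
The limit of the ratio is 2.

Final answer: 2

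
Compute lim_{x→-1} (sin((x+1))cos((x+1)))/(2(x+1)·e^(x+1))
Both numerator and denominator → 0 as x → -1; this is a 0/0 indeterminate form.
Expand each to leading order near x = -1: numerator ~ (x + 1), denominator ~ 2·(x + 1).
The limit of the ratio is 1/2.

Final answer: 1/2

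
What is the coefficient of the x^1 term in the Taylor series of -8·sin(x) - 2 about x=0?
Expand to order 1: -8·sin(x) - 2 = -8·x - 2 + O(x^2).
The coefficient of x^1 is -8.

Final answer: -8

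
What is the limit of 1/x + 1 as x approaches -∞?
Evaluate the dominant behaviour as x → -∞; each term tends to a finite value or vanishes.
Limit = 1.

Final answer: 1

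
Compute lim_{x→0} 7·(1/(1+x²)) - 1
Direct substitution at x = 0 gives 6.

Final answer: 6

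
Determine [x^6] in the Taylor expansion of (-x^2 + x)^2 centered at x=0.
Expand to order 6: (-x^2 + x)^2 = x^4 - 2·x^3 + x^2 + O(x^7).
The coefficient of x^6 is 0.

Final answer: 0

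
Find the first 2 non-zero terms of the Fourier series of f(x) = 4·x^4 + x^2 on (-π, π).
(188 - 32·π^2)·cos(x) + π^2/3 + 4·π^4/5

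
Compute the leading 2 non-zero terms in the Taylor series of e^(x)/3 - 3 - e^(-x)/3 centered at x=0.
2·x/3 - 3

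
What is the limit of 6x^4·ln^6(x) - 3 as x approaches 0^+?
The product is a 0·∞ indeterminate form at x → 0⁺.
Rewrite the product as 6·ln^6(x) / x^(-4) and apply L'Hôpital, or use the standard hierarchy x^(-4) ≫ |ln x|^6 as x → 0⁺.
The indeterminate product → 0, so the limit = -3.

Final answer: -3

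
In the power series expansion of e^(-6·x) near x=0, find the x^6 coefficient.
Expand to order 6: e^(-6·x) = 324·x^6/5 - 324·x^5/5 + 54·x^4 - 36·x^3 + 18·x^2 - 6·x + 1 + O(x^7).
The coefficient of x^6 is 324/5.

Final answer: 324/5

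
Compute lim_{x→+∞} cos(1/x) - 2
Evaluate the dominant behaviour as x → +∞; each term tends to a finite value or vanishes.
Limit = -1.

Final answer: -1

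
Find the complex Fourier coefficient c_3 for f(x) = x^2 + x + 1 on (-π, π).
Compute the real Fourier coefficients first: a_3 = -4/9, b_3 = 2/3.
Then c_3 = (a_3 − i·b_3)/2 = -2/9 - i/3.

Final answer: -2/9 - i/3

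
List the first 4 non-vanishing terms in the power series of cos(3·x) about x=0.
-81·x^6/80 + 27·x^4/8 - 9·x^2/2 + 1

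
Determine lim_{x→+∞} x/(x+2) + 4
Evaluate the dominant behaviour as x → +∞; each term tends to a finite value or vanishes.
Limit = 5.

Final answer: 5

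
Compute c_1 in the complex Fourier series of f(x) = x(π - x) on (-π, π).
Compute the real Fourier coefficients first: a_1 = 4, b_1 = 2·π.
Then c_1 = (a_1 − i·b_1)/2 = 2 - i·π.

Final answer: 2 - i·π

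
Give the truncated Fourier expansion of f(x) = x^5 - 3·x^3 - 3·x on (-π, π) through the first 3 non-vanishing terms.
(-46·π^2 + 2·π^4 + 270)·sin(x) + (-π^4 - 9 + 8·π^2)·sin(2·x) + (-94·π^2/27 + 26/81 + 2·π^4/3)·sin(3·x)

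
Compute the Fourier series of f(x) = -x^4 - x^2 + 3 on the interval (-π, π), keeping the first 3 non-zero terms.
(-44 + 8·π^2)·cos(x) + (2 - 2·π^2)·cos(2·x) - π^4/5 - π^2/3 + 3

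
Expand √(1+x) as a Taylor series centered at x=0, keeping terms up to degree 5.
7·x^5/256 - 5·x^4/128 + x^3/16 - x^2/8 + x/2 + 1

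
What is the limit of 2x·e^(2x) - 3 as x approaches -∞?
The product is a 0·∞ indeterminate form at x → -∞.
Rewrite the product as 2x / e^(-2x) (an ∞/∞ form) and apply L'Hôpital, or use the standard hierarchy e^(2|x|) ≫ |x| as x → -∞.
The indeterminate product → 0, so the limit = -3.

Final answer: -3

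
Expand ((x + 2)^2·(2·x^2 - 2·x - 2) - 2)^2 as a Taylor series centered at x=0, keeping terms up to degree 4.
-228·x^4 - 56·x^3 + 296·x^2 + 320·x + 100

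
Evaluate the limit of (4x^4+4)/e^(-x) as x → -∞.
This is an ∞/∞ indeterminate form as x → -∞.
Compare growth rates of the dominant terms (exponentials ≫ polynomials ≫ logarithms), or apply L'Hôpital's rule; the quotient → 0.
Limit = 0.

Final answer: 0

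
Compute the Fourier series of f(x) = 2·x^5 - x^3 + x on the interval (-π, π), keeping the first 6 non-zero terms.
(-82·π^2 + 4·π^4 + 494)·sin(x) + (-2·π^4 - 35/2 + 11·π^2)·sin(2·x) + (-98·π^2/27 + 250/81 + 4·π^4/3)·sin(3·x) + (-π^4 - 37/32 + 7·π^2/4)·sin(4·x) + (-26·π^2/25 + 406/625 + 4·π^4/5)·sin(5·x) + (-2·π^4/3 - 73/162 + 19·π^2/27)·sin(6·x)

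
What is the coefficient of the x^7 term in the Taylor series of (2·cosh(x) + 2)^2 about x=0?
Expand to order 7: (2·cosh(x) + 2)^2 = 17·x^6/90 + 5·x^4/3 + 8·x^2 + 16 + O(x^8).
The coefficient of x^7 is 0.

Final answer: 0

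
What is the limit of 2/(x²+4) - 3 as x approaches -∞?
Evaluate the dominant behaviour as x → -∞; each term tends to a finite value or vanishes.
Limit = -3.

Final answer: -3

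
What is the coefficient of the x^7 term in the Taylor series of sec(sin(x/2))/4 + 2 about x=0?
Expand to order 7: sec(sin(x/2))/4 + 2 = -23·x^6/184320 + x^4/1536 + x^2/32 + 9/4 + O(x^8).
The coefficient of x^7 is 0.

Final answer: 0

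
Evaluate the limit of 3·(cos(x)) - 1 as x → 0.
Direct substitution at x = 0 gives 2.

Final answer: 2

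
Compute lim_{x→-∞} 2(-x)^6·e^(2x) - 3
The product is a 0·∞ indeterminate form at x → -∞.
Rewrite the product as 2(-x)^6 / e^(-2x) (an ∞/∞ form) and apply L'Hôpital, or use the standard hierarchy e^(2|x|) ≫ |(-x)^6| as x → -∞.
The indeterminate product → 0, so the limit = -3.

Final answer: -3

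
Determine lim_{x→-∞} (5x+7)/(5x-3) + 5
Evaluate the dominant behaviour as x → -∞; each term tends to a finite value or vanishes.
Limit = 6.

Final answer: 6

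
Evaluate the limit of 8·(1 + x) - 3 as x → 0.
Direct substitution at x = 0 gives 5.

Final answer: 5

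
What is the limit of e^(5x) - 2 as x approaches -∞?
Evaluate the dominant behaviour as x → -∞; each term tends to a finite value or vanishes.
Limit = -2.

Final answer: -2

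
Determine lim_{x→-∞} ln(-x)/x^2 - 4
The quotient is an ∞/∞ indeterminate form as x → -∞.
Compare growth rates of the dominant terms (exponentials ≫ polynomials ≫ logarithms), or apply L'Hôpital's rule; the quotient → 0.
Adding the constant: 0 - 4 = -4. Limit = -4.

Final answer: -4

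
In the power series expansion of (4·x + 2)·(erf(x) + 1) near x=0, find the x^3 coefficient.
Expand to order 3: (4·x + 2)·(erf(x) + 1) = -4·x^3/(3·√(π)) + 8·x^2/√(π) + x·(4/√(π) + 4) + 2 + O(x^4).
The coefficient of x^3 is -4/(3·√(π)).

Final answer: -4/(3·√(π))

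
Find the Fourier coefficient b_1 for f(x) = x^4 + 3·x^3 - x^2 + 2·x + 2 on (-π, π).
b_1 = (1/π) ∫_{-π}^{π} f(x)·sin(1x) dx.
Evaluate the integral (use parity and integration by parts as needed): b_1 = -32 + 6·π^2.

Final answer: -32 + 6·π^2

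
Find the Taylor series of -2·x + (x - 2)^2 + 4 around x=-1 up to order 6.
15 - 8·(x + 1) + (x + 1)^2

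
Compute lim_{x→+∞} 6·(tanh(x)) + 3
Evaluate the dominant behaviour as x → +∞; each term tends to a finite value or vanishes.
Limit = 9.

Final answer: 9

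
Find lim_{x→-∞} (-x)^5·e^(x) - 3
The product is a 0·∞ indeterminate form at x → -∞.
Rewrite the product as (-x)^5 / e^(-x) (an ∞/∞ form) and apply L'Hôpital, or use the standard hierarchy e^(|x|) ≫ |(-x)^5| as x → -∞.
The indeterminate product → 0, so the limit = -3.

Final answer: -3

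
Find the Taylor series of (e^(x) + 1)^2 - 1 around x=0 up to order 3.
5·x^3/3 + 3·x^2 + 4·x + 3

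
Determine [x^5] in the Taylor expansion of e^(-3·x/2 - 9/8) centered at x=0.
Expand to order 5: e^(-3·x/2 - 9/8) = -81·x^5·e^(-9/8)/1280 + 27·x^4·e^(-9/8)/128 - 9·x^3·e^(-9/8)/16 + 9·x^2·e^(-9/8)/8 - 3·x·e^(-9/8)/2 + e^(-9/8) + O(x^6).
The coefficient of x^5 is -81·e^(-9/8)/1280.

Final answer: -81·e^(-9/8)/1280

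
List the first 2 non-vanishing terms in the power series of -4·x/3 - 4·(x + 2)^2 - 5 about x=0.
-52·x/3 - 21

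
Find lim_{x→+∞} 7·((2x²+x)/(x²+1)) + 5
Evaluate the dominant behaviour as x → +∞; each term tends to a finite value or vanishes.
Limit = 19.

Final answer: 19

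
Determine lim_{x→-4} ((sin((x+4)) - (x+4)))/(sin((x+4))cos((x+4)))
Both numerator and denominator → 0 as x → -4; this is a 0/0 indeterminate form.
Expand each to leading order near x = -4: numerator ~ -(x + 4)^3/6, denominator ~ (x + 4).
The limit of the ratio is 0.

Final answer: 0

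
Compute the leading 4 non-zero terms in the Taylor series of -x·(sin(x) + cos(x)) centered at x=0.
x^4/6 + x^3/2 - x^2 - x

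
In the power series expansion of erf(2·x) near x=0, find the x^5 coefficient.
Expand to order 5: erf(2·x) = 32·x^5/(5·√(π)) - 16·x^3/(3·√(π)) + 4·x/√(π) + O(x^6).
The coefficient of x^5 is 32/(5·√(π)).

Final answer: 32/(5·√(π))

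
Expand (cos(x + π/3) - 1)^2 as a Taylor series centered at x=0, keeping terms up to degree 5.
-7·√(3)·x^5/120 - 5·x^4/24 + √(3)·x^3/6 + x^2 + √(3)·x/2 + 1/4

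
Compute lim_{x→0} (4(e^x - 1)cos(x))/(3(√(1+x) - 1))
Both numerator and denominator → 0 as x → 0; this is a 0/0 indeterminate form.
Expand each to leading order near x = 0: numerator ~ 4·x, denominator ~ 3·x/2.
The limit of the ratio is 8/3.

Final answer: 8/3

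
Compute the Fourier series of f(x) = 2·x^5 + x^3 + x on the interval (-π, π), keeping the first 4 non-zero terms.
(-78·π^2 + 4·π^4 + 470)·sin(x) + (-2·π^4 - 29/2 + 9·π^2)·sin(2·x) + (-62·π^2/27 + 178/81 + 4·π^4/3)·sin(3·x) + (-π^4 - 25/32 + 3·π^2/4)·sin(4·x)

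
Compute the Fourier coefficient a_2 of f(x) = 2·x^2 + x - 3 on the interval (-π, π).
a_2 = (1/π) ∫_{-π}^{π} f(x)·cos(2x) dx.
Evaluate the integral (use parity and integration by parts as needed): a_2 = 2.

Final answer: 2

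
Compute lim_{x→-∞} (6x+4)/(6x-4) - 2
Evaluate the dominant behaviour as x → -∞; each term tends to a finite value or vanishes.
Limit = -1.

Final answer: -1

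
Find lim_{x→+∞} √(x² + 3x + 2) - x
This is an ∞ − ∞ indeterminate form.
Multiply and divide by the conjugate √(x²+3x + 2) + x; the x² terms cancel, leaving (3x + 2)/(√(x²+3x + 2)+x) → 3/2.
Limit = 3/2.

Final answer: 3/2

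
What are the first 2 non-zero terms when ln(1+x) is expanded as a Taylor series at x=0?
-x^2/2 + x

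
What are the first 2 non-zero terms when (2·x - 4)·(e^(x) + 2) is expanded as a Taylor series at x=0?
2·x - 12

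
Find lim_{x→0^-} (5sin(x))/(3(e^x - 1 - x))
Both numerator and denominator → 0 as x → 0^-; this is a 0/0 indeterminate form.
Expand each to leading order near x = 0: numerator ~ 5·x, denominator ~ 3·x^2/2.
The limit of the ratio is -∞.

Final answer: -∞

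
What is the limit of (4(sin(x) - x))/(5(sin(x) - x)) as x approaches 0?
Both numerator and denominator → 0 as x → 0; this is a 0/0 indeterminate form.
Expand each to leading order near x = 0: numerator ~ -2·x^3/3, denominator ~ -5·x^3/6.
The limit of the ratio is 4/5.

Final answer: 4/5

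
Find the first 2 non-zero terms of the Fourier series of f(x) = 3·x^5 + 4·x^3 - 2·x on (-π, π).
(-112·π^2 + 6·π^4 + 668)·sin(x) + (-3·π^4 - 29/2 + 11·π^2)·sin(2·x)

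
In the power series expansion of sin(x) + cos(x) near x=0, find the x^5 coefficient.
Expand to order 5: sin(x) + cos(x) = x^5/120 + x^4/24 - x^3/6 - x^2/2 + x + 1 + O(x^6).
The coefficient of x^5 is 1/120.

Final answer: 1/120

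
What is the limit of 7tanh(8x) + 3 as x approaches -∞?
Evaluate the dominant behaviour as x → -∞; each term tends to a finite value or vanishes.
Limit = -4.

Final answer: -4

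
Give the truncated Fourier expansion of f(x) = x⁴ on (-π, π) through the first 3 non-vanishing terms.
(48 - 8·π^2)·cos(x) + (-3 + 2·π^2)·cos(2·x) + π^4/5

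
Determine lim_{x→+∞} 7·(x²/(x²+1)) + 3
Evaluate the dominant behaviour as x → +∞; each term tends to a finite value or vanishes.
Limit = 10.

Final answer: 10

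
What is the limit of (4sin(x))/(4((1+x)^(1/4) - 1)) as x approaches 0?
Both numerator and denominator → 0 as x → 0; this is a 0/0 indeterminate form.
Expand each to leading order near x = 0: numerator ~ 4·x, denominator ~ x.
The limit of the ratio is 4.

Final answer: 4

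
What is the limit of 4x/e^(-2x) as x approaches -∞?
This is an ∞/∞ indeterminate form as x → -∞.
Compare growth rates of the dominant terms (exponentials ≫ polynomials ≫ logarithms), or apply L'Hôpital's rule; the quotient → 0.
Limit = 0.

Final answer: 0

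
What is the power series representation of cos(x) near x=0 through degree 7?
-x^6/720 + x^4/24 - x^2/2 + 1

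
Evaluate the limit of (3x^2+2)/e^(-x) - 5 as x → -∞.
The quotient is an ∞/∞ indeterminate form as x → -∞.
Compare growth rates of the dominant terms (exponentials ≫ polynomials ≫ logarithms), or apply L'Hôpital's rule; the quotient → 0.
Adding the constant: 0 - 5 = -5. Limit = -5.

Final answer: -5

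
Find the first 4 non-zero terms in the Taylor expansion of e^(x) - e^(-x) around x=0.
x^7/2520 + x^5/60 + x^3/3 + 2·x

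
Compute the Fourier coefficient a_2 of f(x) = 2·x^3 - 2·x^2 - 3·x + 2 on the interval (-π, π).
a_2 = (1/π) ∫_{-π}^{π} f(x)·cos(2x) dx.
Evaluate the integral (use parity and integration by parts as needed): a_2 = -2.

Final answer: -2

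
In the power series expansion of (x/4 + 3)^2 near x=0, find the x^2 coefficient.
Expand to order 2: (x/4 + 3)^2 = x^2/16 + 3·x/2 + 9 + O(x^3).
The coefficient of x^2 is 1/16.

Final answer: 1/16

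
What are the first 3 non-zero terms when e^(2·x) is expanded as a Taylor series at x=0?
2·x^2 + 2·x + 1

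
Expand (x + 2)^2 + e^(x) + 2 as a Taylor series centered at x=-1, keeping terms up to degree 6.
(1 + 3·e)·e^(-1) + (1 + 2·e)·e^(-1)·(x + 1) + (1 + 2·e)·e^(-1)·(x + 1)^2/2 + e^(-1)·(x + 1)^3/6 + e^(-1)·(x + 1)^4/24 + e^(-1)·(x + 1)^5/120 + e^(-1)·(x + 1)^6/720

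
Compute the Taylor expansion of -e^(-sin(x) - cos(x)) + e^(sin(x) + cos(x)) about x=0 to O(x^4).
x^3·(-e/2 + e^(-1)/2) - x^2·e^(-1) + x·(e^(-1) + e) - e^(-1) + e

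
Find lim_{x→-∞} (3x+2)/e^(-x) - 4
The quotient is an ∞/∞ indeterminate form as x → -∞.
Compare growth rates of the dominant terms (exponentials ≫ polynomials ≫ logarithms), or apply L'Hôpital's rule; the quotient → 0.
Adding the constant: 0 - 4 = -4. Limit = -4.

Final answer: -4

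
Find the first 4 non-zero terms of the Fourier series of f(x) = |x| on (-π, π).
-4·cos(x)/π - 4·cos(3·x)/(9·π) - 4·cos(5·x)/(25·π) + π/2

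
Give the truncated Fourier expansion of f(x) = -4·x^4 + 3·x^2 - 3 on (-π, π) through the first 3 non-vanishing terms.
(-204 + 32·π^2)·cos(x) + (15 - 8·π^2)·cos(2·x) - 4·π^4/5 - 3 + π^2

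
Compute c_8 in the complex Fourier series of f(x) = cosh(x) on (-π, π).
Compute the real Fourier coefficients first: a_8 = 2·sinh(π)/(65·π), b_8 = 0.
Then c_8 = (a_8 − i·b_8)/2 = sinh(π)/(65·π).

Final answer: sinh(π)/(65·π)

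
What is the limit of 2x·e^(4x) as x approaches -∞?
This is a 0·∞ indeterminate form at x → -∞.
Rewrite the product as 2x / e^(-4x) (an ∞/∞ form) and apply L'Hôpital, or use the standard hierarchy e^(4|x|) ≫ |x| as x → -∞.
The indeterminate product → 0, so the limit = 0.

Final answer: 0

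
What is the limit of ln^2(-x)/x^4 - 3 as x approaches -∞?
The quotient is an ∞/∞ indeterminate form as x → -∞.
Compare growth rates of the dominant terms (exponentials ≫ polynomials ≫ logarithms), or apply L'Hôpital's rule; the quotient → 0.
Adding the constant: 0 - 3 = -3. Limit = -3.

Final answer: -3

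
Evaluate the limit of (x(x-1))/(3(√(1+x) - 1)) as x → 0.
Both numerator and denominator → 0 as x → 0; this is a 0/0 indeterminate form.
Expand each to leading order near x = 0: numerator ~ -x, denominator ~ 3·x/2.
The limit of the ratio is -2/3.

Final answer: -2/3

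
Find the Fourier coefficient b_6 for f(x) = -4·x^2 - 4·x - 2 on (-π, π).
b_6 = (1/π) ∫_{-π}^{π} f(x)·sin(6x) dx.
Evaluate the integral (use parity and integration by parts as needed): b_6 = 4/3.

Final answer: 4/3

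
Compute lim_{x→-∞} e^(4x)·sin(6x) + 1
Evaluate the dominant behaviour as x → -∞; each term tends to a finite value or vanishes.
Limit = 1.

Final answer: 1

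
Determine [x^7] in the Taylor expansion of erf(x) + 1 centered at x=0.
Expand to order 7: erf(x) + 1 = -x^7/(21·√(π)) + x^5/(5·√(π)) - 2·x^3/(3·√(π)) + 2·x/√(π) + 1 + O(x^8).
The coefficient of x^7 is -1/(21·√(π)).

Final answer: -1/(21·√(π))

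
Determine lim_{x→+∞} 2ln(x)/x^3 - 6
The quotient is an ∞/∞ indeterminate form as x → +∞.
The polynomial denominator x^3 dominates the logarithmic numerator (any positive power of x ≫ ln(x) as x → ∞), so the quotient → 0.
Adding the constant: 0 - 6 = -6. Limit = -6.

Final answer: -6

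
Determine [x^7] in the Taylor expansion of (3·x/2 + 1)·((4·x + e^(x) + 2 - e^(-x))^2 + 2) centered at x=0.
Expand to order 7: (3·x/2 + 1)·((4·x + e^(x) + 2 - e^(-x))^2 + 2) = 59·x^7/126 + 37·x^6/90 + 91·x^5/15 + 6·x^4 + 166·x^3/3 + 72·x^2 + 33·x + 6 + O(x^8).
The coefficient of x^7 is 59/126.

Final answer: 59/126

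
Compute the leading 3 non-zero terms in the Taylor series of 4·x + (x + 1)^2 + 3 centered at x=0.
x^2 + 6·x + 4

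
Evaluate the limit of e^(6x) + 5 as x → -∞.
Evaluate the dominant behaviour as x → -∞; each term tends to a finite value or vanishes.
Limit = 5.

Final answer: 5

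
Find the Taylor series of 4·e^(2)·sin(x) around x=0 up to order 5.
x^5·e^(2)/30 - 2·x^3·e^(2)/3 + 4·x·e^(2)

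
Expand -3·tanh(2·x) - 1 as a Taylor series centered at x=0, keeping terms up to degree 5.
-64·x^5/5 + 8·x^3 - 6·x - 1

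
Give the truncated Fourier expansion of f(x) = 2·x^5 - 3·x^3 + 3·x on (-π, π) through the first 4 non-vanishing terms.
(-86·π^2 + 4·π^4 + 522)·sin(x) + (-2·π^4 - 45/2 + 13·π^2)·sin(2·x) + (-134·π^2/27 + 430/81 + 4·π^4/3)·sin(3·x) + (-π^4 - 81/32 + 11·π^2/4)·sin(4·x)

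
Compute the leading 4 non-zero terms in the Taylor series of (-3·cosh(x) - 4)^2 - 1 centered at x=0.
13·x^6/30 + 4·x^4 + 21·x^2 + 48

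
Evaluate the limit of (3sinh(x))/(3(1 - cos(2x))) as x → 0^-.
Both numerator and denominator → 0 as x → 0^-; this is a 0/0 indeterminate form.
Expand each to leading order near x = 0: numerator ~ 3·x, denominator ~ 6·x^2.
The limit of the ratio is -∞.

Final answer: -∞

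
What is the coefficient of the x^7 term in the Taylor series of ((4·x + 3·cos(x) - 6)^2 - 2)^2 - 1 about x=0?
Expand to order 7: ((4·x + 3·cos(x) - 6)^2 - 2)^2 - 1 = 91·x^7/3 + 1661·x^6/10 - 658·x^5 + 1222·x^4 - 1368·x^3 + 926·x^2 - 336·x + 48 + O(x^8).
The coefficient of x^7 is 91/3.

Final answer: 91/3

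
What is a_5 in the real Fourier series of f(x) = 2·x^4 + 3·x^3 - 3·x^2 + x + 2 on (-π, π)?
a_5 = (1/π) ∫_{-π}^{π} f(x)·cos(5x) dx.
Evaluate the integral (use parity and integration by parts as needed): a_5 = 396/625 - 16·π^2/25.

Final answer: 396/625 - 16·π^2/25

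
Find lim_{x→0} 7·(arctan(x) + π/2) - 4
Direct substitution at x = 0 gives -4 + 7·π/2.

Final answer: -4 + 7·π/2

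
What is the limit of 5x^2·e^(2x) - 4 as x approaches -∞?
The product is a 0·∞ indeterminate form at x → -∞.
Rewrite the product as 5x^2 / e^(-2x) (an ∞/∞ form) and apply L'Hôpital, or use the standard hierarchy e^(2|x|) ≫ |x^2| as x → -∞.
The indeterminate product → 0, so the limit = -4.

Final answer: -4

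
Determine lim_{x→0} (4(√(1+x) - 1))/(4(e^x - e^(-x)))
Both numerator and denominator → 0 as x → 0; this is a 0/0 indeterminate form.
Expand each to leading order near x = 0: numerator ~ 2·x, denominator ~ 8·x.
The limit of the ratio is 1/4.

Final answer: 1/4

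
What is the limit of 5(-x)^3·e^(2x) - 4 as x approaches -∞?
The product is a 0·∞ indeterminate form at x → -∞.
Rewrite the product as 5(-x)^3 / e^(-2x) (an ∞/∞ form) and apply L'Hôpital, or use the standard hierarchy e^(2|x|) ≫ |(-x)^3| as x → -∞.
The indeterminate product → 0, so the limit = -4.

Final answer: -4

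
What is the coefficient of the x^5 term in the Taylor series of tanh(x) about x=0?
Expand to order 5: tanh(x) = 2·x^5/15 - x^3/3 + x + O(x^6).
The coefficient of x^5 is 2/15.

Final answer: 2/15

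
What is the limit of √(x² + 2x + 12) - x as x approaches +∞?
This is an ∞ − ∞ indeterminate form.
Multiply and divide by the conjugate √(x²+2x + 12) + x; the x² terms cancel, leaving (2x + 12)/(√(x²+2x + 12)+x) → 2/2 = 1.
Limit = 1.

Final answer: 1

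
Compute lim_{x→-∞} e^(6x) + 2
Evaluate the dominant behaviour as x → -∞; each term tends to a finite value or vanishes.
Limit = 2.

Final answer: 2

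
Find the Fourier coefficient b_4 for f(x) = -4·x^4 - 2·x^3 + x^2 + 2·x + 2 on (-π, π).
b_4 = (1/π) ∫_{-π}^{π} f(x)·sin(4x) dx.
Evaluate the integral (use parity and integration by parts as needed): b_4 = -11/8 + π^2.

Final answer: -11/8 + π^2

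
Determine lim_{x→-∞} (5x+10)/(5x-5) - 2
Evaluate the dominant behaviour as x → -∞; each term tends to a finite value or vanishes.
Limit = -1.

Final answer: -1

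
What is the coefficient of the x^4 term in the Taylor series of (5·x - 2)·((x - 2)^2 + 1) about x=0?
Expand to order 4: (5·x - 2)·((x - 2)^2 + 1) = 5·x^3 - 22·x^2 + 33·x - 10 + O(x^5).
The coefficient of x^4 is 0.

Final answer: 0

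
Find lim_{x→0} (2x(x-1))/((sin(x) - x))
Both numerator and denominator → 0 as x → 0; this is a 0/0 indeterminate form.
Expand each to leading order near x = 0: numerator ~ -2·x, denominator ~ -x^3/6.
The limit of the ratio is ∞.

Final answer: ∞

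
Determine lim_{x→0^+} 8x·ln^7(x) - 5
The product is a 0·∞ indeterminate form at x → 0⁺.
Rewrite the product as 8·ln^7(x) / x^(-1) and apply L'Hôpital, or use the standard hierarchy x^(-1) ≫ |ln x|^7 as x → 0⁺.
The indeterminate product → 0, so the limit = -5.

Final answer: -5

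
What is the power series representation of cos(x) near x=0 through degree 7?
-x^6/720 + x^4/24 - x^2/2 + 1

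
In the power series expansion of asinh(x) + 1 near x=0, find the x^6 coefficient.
Expand to order 6: asinh(x) + 1 = 3·x^5/40 - x^3/6 + x + 1 + O(x^7).
The coefficient of x^6 is 0.

Final answer: 0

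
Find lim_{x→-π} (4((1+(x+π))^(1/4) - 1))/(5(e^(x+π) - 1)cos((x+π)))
Both numerator and denominator → 0 as x → -π; this is a 0/0 indeterminate form.
Expand each to leading order near x = -π: numerator ~ (x + π), denominator ~ 5·(x + π).
The limit of the ratio is 1/5.

Final answer: 1/5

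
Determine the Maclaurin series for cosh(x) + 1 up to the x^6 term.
x^6/720 + x^4/24 + x^2/2 + 2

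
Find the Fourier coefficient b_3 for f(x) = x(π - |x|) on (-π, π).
b_3 = (1/π) ∫_{-π}^{π} f(x)·sin(3x) dx.
Evaluate the integral (use parity and integration by parts as needed): b_3 = 8/(27·π).

Final answer: 8/(27·π)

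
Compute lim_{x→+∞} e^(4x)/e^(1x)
This is an ∞/∞ indeterminate form as x → +∞.
Rewrite e^(4x)/e^(1x) = e^((4−1)x) = e^(3x); the exponent coefficient is 3 > 0 so e^(3x) → ∞.
Limit = ∞.

Final answer: ∞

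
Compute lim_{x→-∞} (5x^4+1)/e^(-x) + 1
The quotient is an ∞/∞ indeterminate form as x → -∞.
Compare growth rates of the dominant terms (exponentials ≫ polynomials ≫ logarithms), or apply L'Hôpital's rule; the quotient → 0.
Adding the constant: 0 + 1 = 1. Limit = 1.

Final answer: 1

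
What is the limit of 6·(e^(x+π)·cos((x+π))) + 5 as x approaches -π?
Direct substitution at x = -π gives 11.

Final answer: 11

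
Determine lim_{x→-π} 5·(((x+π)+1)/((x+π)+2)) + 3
Direct substitution at x = -π gives 11/2.

Final answer: 11/2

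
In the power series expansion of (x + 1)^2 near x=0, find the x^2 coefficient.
Expand to order 2: (x + 1)^2 = x^2 + 2·x + 1 + O(x^3).
The coefficient of x^2 is 1.

Final answer: 1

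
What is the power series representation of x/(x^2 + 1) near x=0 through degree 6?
x^5 - x^3 + x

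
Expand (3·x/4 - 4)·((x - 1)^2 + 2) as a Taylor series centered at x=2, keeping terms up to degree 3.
-15/2 - 11·(x - 2)/4 - (x - 2)^2 + 3·(x - 2)^3/4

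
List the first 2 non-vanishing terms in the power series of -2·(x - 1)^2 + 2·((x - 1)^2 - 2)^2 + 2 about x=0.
12·x + 2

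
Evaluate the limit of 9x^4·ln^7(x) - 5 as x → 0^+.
The product is a 0·∞ indeterminate form at x → 0⁺.
Rewrite the product as 9·ln^7(x) / x^(-4) and apply L'Hôpital, or use the standard hierarchy x^(-4) ≫ |ln x|^7 as x → 0⁺.
The indeterminate product → 0, so the limit = -5.

Final answer: -5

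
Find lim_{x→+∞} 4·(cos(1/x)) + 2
Evaluate the dominant behaviour as x → +∞; each term tends to a finite value or vanishes.
Limit = 6.

Final answer: 6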